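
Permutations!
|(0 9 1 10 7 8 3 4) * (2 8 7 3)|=|(0 9 1 10 3 4)(2 8)|=6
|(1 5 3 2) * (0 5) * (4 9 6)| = |(0 5 3 2 1)(4 9 6)| = 15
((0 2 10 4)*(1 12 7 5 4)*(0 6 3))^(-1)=(0 3 6 4 5 7 12 1 10 2)=[3, 10, 0, 6, 5, 7, 4, 12, 8, 9, 2, 11, 1]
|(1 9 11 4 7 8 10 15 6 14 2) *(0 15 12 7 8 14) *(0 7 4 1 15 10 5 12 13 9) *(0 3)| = |(0 10 13 9 11 1 3)(2 15 6 7 14)(4 8 5 12)| = 140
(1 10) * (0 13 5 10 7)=(0 13 5 10 1 7)=[13, 7, 2, 3, 4, 10, 6, 0, 8, 9, 1, 11, 12, 5]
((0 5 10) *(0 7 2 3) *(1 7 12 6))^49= [6, 0, 10, 12, 4, 1, 3, 5, 8, 9, 7, 11, 2]= (0 6 3 12 2 10 7 5 1)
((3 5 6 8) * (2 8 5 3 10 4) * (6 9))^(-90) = (2 10)(4 8) = [0, 1, 10, 3, 8, 5, 6, 7, 4, 9, 2]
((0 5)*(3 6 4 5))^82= (0 6 5 3 4)= [6, 1, 2, 4, 0, 3, 5]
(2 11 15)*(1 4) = (1 4)(2 11 15) = [0, 4, 11, 3, 1, 5, 6, 7, 8, 9, 10, 15, 12, 13, 14, 2]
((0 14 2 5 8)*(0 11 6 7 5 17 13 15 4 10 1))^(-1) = [1, 10, 14, 3, 15, 7, 11, 6, 5, 9, 4, 8, 12, 17, 0, 13, 16, 2] = (0 1 10 4 15 13 17 2 14)(5 7 6 11 8)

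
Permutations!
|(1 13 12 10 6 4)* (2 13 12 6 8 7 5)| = |(1 12 10 8 7 5 2 13 6 4)| = 10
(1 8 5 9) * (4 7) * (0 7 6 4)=(0 7)(1 8 5 9)(4 6)=[7, 8, 2, 3, 6, 9, 4, 0, 5, 1]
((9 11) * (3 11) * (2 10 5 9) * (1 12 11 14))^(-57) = (1 9 2)(3 10 12)(5 11 14) = [0, 9, 1, 10, 4, 11, 6, 7, 8, 2, 12, 14, 3, 13, 5]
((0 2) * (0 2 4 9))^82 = [4, 1, 2, 3, 9, 5, 6, 7, 8, 0] = (0 4 9)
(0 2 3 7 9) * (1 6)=[2, 6, 3, 7, 4, 5, 1, 9, 8, 0]=(0 2 3 7 9)(1 6)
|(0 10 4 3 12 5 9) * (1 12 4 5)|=4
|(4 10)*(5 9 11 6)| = 4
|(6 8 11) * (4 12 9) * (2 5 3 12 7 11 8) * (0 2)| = 10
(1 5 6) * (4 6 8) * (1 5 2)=(1 2)(4 6 5 8)=[0, 2, 1, 3, 6, 8, 5, 7, 4]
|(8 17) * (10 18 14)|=|(8 17)(10 18 14)|=6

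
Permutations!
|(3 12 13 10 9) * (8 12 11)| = |(3 11 8 12 13 10 9)| = 7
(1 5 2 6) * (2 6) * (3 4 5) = (1 3 4 5 6) = [0, 3, 2, 4, 5, 6, 1]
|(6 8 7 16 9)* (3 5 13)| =15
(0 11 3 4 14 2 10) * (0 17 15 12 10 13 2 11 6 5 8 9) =[6, 1, 13, 4, 14, 8, 5, 7, 9, 0, 17, 3, 10, 2, 11, 12, 16, 15] =(0 6 5 8 9)(2 13)(3 4 14 11)(10 17 15 12)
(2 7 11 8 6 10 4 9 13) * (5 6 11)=(2 7 5 6 10 4 9 13)(8 11)=[0, 1, 7, 3, 9, 6, 10, 5, 11, 13, 4, 8, 12, 2]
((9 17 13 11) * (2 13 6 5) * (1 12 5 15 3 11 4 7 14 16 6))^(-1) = (1 17 9 11 3 15 6 16 14 7 4 13 2 5 12) = [0, 17, 5, 15, 13, 12, 16, 4, 8, 11, 10, 3, 1, 2, 7, 6, 14, 9]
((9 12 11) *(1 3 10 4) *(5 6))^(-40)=[0, 1, 2, 3, 4, 5, 6, 7, 8, 11, 10, 12, 9]=(9 11 12)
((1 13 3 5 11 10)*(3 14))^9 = [0, 14, 2, 11, 4, 10, 6, 7, 8, 9, 13, 1, 12, 3, 5] = (1 14 5 10 13 3 11)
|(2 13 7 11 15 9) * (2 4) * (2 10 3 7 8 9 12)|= 11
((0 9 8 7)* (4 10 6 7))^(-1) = (0 7 6 10 4 8 9) = [7, 1, 2, 3, 8, 5, 10, 6, 9, 0, 4]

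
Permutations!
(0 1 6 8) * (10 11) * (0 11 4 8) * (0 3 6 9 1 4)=(0 4 8 11 10)(1 9)(3 6)=[4, 9, 2, 6, 8, 5, 3, 7, 11, 1, 0, 10]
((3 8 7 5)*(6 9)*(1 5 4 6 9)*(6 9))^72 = [0, 1, 2, 3, 4, 5, 6, 7, 8, 9] = (9)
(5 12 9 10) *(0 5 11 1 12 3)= (0 5 3)(1 12 9 10 11)= [5, 12, 2, 0, 4, 3, 6, 7, 8, 10, 11, 1, 9]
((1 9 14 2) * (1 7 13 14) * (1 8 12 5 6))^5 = [0, 6, 7, 3, 4, 12, 5, 13, 9, 1, 10, 11, 8, 14, 2] = (1 6 5 12 8 9)(2 7 13 14)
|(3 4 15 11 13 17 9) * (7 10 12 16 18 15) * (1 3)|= |(1 3 4 7 10 12 16 18 15 11 13 17 9)|= 13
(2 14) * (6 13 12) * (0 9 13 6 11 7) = (0 9 13 12 11 7)(2 14) = [9, 1, 14, 3, 4, 5, 6, 0, 8, 13, 10, 7, 11, 12, 2]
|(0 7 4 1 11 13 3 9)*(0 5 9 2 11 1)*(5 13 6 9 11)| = |(0 7 4)(2 5 11 6 9 13 3)| = 21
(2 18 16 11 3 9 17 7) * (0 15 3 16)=(0 15 3 9 17 7 2 18)(11 16)=[15, 1, 18, 9, 4, 5, 6, 2, 8, 17, 10, 16, 12, 13, 14, 3, 11, 7, 0]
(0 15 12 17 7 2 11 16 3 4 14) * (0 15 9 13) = (0 9 13)(2 11 16 3 4 14 15 12 17 7) = [9, 1, 11, 4, 14, 5, 6, 2, 8, 13, 10, 16, 17, 0, 15, 12, 3, 7]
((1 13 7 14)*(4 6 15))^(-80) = (4 6 15) = [0, 1, 2, 3, 6, 5, 15, 7, 8, 9, 10, 11, 12, 13, 14, 4]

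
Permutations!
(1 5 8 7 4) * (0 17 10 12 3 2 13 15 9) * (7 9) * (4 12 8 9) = (0 17 10 8 4 1 5 9)(2 13 15 7 12 3) = [17, 5, 13, 2, 1, 9, 6, 12, 4, 0, 8, 11, 3, 15, 14, 7, 16, 10]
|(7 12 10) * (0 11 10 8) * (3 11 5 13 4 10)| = |(0 5 13 4 10 7 12 8)(3 11)| = 8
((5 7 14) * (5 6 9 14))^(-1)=[0, 1, 2, 3, 4, 7, 14, 5, 8, 6, 10, 11, 12, 13, 9]=(5 7)(6 14 9)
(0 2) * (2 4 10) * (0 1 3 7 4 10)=[10, 3, 1, 7, 0, 5, 6, 4, 8, 9, 2]=(0 10 2 1 3 7 4)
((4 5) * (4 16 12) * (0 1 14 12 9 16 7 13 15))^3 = [12, 4, 2, 3, 13, 15, 6, 0, 8, 16, 10, 11, 7, 1, 5, 14, 9] = (0 12 7)(1 4 13)(5 15 14)(9 16)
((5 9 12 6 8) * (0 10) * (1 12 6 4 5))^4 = (1 9 12 6 4 8 5) = [0, 9, 2, 3, 8, 1, 4, 7, 5, 12, 10, 11, 6]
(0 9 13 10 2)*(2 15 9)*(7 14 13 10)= [2, 1, 0, 3, 4, 5, 6, 14, 8, 10, 15, 11, 12, 7, 13, 9]= (0 2)(7 14 13)(9 10 15)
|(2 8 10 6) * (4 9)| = 4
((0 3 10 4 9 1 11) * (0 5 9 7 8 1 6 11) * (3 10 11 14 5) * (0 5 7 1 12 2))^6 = (0 6)(1 8)(2 9)(4 7)(5 12)(10 14) = [6, 8, 9, 3, 7, 12, 0, 4, 1, 2, 14, 11, 5, 13, 10]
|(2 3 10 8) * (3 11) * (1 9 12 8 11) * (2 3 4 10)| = 6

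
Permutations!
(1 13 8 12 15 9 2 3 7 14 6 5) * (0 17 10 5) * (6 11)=[17, 13, 3, 7, 4, 1, 0, 14, 12, 2, 5, 6, 15, 8, 11, 9, 16, 10]=(0 17 10 5 1 13 8 12 15 9 2 3 7 14 11 6)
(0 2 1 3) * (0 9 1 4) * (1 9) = (9)(0 2 4)(1 3) = [2, 3, 4, 1, 0, 5, 6, 7, 8, 9]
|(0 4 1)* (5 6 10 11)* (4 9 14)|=20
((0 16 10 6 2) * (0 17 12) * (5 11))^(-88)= [6, 1, 0, 3, 4, 5, 12, 7, 8, 9, 17, 11, 10, 13, 14, 15, 2, 16]= (0 6 12 10 17 16 2)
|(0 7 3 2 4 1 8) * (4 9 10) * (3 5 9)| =8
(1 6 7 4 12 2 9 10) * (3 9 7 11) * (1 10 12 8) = (1 6 11 3 9 12 2 7 4 8) = [0, 6, 7, 9, 8, 5, 11, 4, 1, 12, 10, 3, 2]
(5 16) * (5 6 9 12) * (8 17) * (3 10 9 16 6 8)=(3 10 9 12 5 6 16 8 17)=[0, 1, 2, 10, 4, 6, 16, 7, 17, 12, 9, 11, 5, 13, 14, 15, 8, 3]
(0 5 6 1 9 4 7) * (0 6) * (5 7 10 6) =[7, 9, 2, 3, 10, 0, 1, 5, 8, 4, 6] =(0 7 5)(1 9 4 10 6)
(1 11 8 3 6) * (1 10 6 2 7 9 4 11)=(2 7 9 4 11 8 3)(6 10)=[0, 1, 7, 2, 11, 5, 10, 9, 3, 4, 6, 8]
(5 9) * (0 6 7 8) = [6, 1, 2, 3, 4, 9, 7, 8, 0, 5] = (0 6 7 8)(5 9)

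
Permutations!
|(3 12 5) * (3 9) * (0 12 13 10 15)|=|(0 12 5 9 3 13 10 15)|=8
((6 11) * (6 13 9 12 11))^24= (13)= [0, 1, 2, 3, 4, 5, 6, 7, 8, 9, 10, 11, 12, 13]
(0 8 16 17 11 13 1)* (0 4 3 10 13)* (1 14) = (0 8 16 17 11)(1 4 3 10 13 14) = [8, 4, 2, 10, 3, 5, 6, 7, 16, 9, 13, 0, 12, 14, 1, 15, 17, 11]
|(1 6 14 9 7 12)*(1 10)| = 7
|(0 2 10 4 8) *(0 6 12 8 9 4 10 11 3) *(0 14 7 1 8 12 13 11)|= 8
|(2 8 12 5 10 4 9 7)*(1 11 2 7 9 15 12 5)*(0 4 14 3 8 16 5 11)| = |(0 4 15 12 1)(2 16 5 10 14 3 8 11)| = 40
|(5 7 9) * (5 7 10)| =2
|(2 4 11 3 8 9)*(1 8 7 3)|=6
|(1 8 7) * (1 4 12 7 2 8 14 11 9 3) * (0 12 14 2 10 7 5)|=|(0 12 5)(1 2 8 10 7 4 14 11 9 3)|=30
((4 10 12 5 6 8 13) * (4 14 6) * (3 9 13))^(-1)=(3 8 6 14 13 9)(4 5 12 10)=[0, 1, 2, 8, 5, 12, 14, 7, 6, 3, 4, 11, 10, 9, 13]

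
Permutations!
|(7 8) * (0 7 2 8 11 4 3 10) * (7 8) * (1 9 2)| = 10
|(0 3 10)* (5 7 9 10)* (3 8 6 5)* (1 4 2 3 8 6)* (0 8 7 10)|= 11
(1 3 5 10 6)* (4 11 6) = (1 3 5 10 4 11 6) = [0, 3, 2, 5, 11, 10, 1, 7, 8, 9, 4, 6]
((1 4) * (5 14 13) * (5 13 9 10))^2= (5 9)(10 14)= [0, 1, 2, 3, 4, 9, 6, 7, 8, 5, 14, 11, 12, 13, 10]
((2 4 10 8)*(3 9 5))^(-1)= (2 8 10 4)(3 5 9)= [0, 1, 8, 5, 2, 9, 6, 7, 10, 3, 4]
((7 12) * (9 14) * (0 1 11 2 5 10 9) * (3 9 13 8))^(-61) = [10, 13, 3, 11, 4, 9, 6, 12, 1, 2, 14, 8, 7, 0, 5] = (0 10 14 5 9 2 3 11 8 1 13)(7 12)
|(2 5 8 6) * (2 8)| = |(2 5)(6 8)| = 2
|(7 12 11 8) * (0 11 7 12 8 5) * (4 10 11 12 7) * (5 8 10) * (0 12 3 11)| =6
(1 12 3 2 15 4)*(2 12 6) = [0, 6, 15, 12, 1, 5, 2, 7, 8, 9, 10, 11, 3, 13, 14, 4] = (1 6 2 15 4)(3 12)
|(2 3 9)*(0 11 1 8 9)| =|(0 11 1 8 9 2 3)| =7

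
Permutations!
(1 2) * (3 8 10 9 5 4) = (1 2)(3 8 10 9 5 4) = [0, 2, 1, 8, 3, 4, 6, 7, 10, 5, 9]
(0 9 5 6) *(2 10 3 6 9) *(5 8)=[2, 1, 10, 6, 4, 9, 0, 7, 5, 8, 3]=(0 2 10 3 6)(5 9 8)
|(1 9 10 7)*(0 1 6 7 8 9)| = |(0 1)(6 7)(8 9 10)| = 6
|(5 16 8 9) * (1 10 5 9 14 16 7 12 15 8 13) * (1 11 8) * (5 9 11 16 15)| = |(1 10 9 11 8 14 15)(5 7 12)(13 16)| = 42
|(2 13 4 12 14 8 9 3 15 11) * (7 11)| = 11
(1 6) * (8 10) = (1 6)(8 10) = [0, 6, 2, 3, 4, 5, 1, 7, 10, 9, 8]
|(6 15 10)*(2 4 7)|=|(2 4 7)(6 15 10)|=3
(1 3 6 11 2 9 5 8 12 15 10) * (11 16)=[0, 3, 9, 6, 4, 8, 16, 7, 12, 5, 1, 2, 15, 13, 14, 10, 11]=(1 3 6 16 11 2 9 5 8 12 15 10)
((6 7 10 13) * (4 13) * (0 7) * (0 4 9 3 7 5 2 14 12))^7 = (0 2 12 5 14)(3 9 10 7)(4 13 6) = [2, 1, 12, 9, 13, 14, 4, 3, 8, 10, 7, 11, 5, 6, 0]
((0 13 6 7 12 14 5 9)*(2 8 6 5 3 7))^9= (0 13 5 9)(3 7 12 14)= [13, 1, 2, 7, 4, 9, 6, 12, 8, 0, 10, 11, 14, 5, 3]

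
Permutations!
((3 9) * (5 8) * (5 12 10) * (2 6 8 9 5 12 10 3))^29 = (2 3 8 9 12 6 5 10) = [0, 1, 3, 8, 4, 10, 5, 7, 9, 12, 2, 11, 6]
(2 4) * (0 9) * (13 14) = (0 9)(2 4)(13 14) = [9, 1, 4, 3, 2, 5, 6, 7, 8, 0, 10, 11, 12, 14, 13]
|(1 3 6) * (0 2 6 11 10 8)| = |(0 2 6 1 3 11 10 8)| = 8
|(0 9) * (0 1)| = |(0 9 1)| = 3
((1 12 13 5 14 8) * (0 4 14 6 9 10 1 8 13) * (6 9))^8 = (0 12 1 10 9 5 13 14 4) = [12, 10, 2, 3, 0, 13, 6, 7, 8, 5, 9, 11, 1, 14, 4]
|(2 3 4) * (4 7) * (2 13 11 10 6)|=|(2 3 7 4 13 11 10 6)|=8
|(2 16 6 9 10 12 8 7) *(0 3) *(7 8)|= 14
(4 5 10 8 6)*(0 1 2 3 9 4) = (0 1 2 3 9 4 5 10 8 6) = [1, 2, 3, 9, 5, 10, 0, 7, 6, 4, 8]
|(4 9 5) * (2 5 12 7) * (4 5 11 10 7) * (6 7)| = 15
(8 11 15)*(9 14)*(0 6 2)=[6, 1, 0, 3, 4, 5, 2, 7, 11, 14, 10, 15, 12, 13, 9, 8]=(0 6 2)(8 11 15)(9 14)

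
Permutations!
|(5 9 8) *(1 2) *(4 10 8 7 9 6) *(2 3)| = |(1 3 2)(4 10 8 5 6)(7 9)| = 30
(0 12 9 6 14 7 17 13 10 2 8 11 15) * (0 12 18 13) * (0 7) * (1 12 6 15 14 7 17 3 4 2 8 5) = (0 18 13 10 8 11 14)(1 12 9 15 6 7 3 4 2 5) = [18, 12, 5, 4, 2, 1, 7, 3, 11, 15, 8, 14, 9, 10, 0, 6, 16, 17, 13]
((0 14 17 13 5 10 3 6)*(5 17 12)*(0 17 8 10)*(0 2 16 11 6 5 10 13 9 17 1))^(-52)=(17)(0 10 2 6 14 3 16 1 12 5 11)=[10, 12, 6, 16, 4, 11, 14, 7, 8, 9, 2, 0, 5, 13, 3, 15, 1, 17]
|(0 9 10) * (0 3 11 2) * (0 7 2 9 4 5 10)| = |(0 4 5 10 3 11 9)(2 7)| = 14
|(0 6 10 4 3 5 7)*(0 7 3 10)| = |(0 6)(3 5)(4 10)| = 2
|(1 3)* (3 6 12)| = |(1 6 12 3)| = 4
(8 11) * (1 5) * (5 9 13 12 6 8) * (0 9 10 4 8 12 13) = [9, 10, 2, 3, 8, 1, 12, 7, 11, 0, 4, 5, 6, 13] = (13)(0 9)(1 10 4 8 11 5)(6 12)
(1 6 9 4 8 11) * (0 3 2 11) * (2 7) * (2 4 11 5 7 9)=(0 3 9 11 1 6 2 5 7 4 8)=[3, 6, 5, 9, 8, 7, 2, 4, 0, 11, 10, 1]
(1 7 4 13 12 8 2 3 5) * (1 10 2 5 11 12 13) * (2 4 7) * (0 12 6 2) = [12, 0, 3, 11, 1, 10, 2, 7, 5, 9, 4, 6, 8, 13] = (13)(0 12 8 5 10 4 1)(2 3 11 6)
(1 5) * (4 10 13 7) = (1 5)(4 10 13 7) = [0, 5, 2, 3, 10, 1, 6, 4, 8, 9, 13, 11, 12, 7]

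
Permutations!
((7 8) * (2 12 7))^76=(12)=[0, 1, 2, 3, 4, 5, 6, 7, 8, 9, 10, 11, 12]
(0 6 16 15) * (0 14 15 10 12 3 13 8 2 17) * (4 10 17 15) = (0 6 16 17)(2 15 14 4 10 12 3 13 8) = [6, 1, 15, 13, 10, 5, 16, 7, 2, 9, 12, 11, 3, 8, 4, 14, 17, 0]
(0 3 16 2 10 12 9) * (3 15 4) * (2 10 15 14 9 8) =(0 14 9)(2 15 4 3 16 10 12 8) =[14, 1, 15, 16, 3, 5, 6, 7, 2, 0, 12, 11, 8, 13, 9, 4, 10]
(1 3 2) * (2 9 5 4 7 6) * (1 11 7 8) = [0, 3, 11, 9, 8, 4, 2, 6, 1, 5, 10, 7] = (1 3 9 5 4 8)(2 11 7 6)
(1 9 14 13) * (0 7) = (0 7)(1 9 14 13) = [7, 9, 2, 3, 4, 5, 6, 0, 8, 14, 10, 11, 12, 1, 13]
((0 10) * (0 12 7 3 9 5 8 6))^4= (0 3 6 7 8 12 5 10 9)= [3, 1, 2, 6, 4, 10, 7, 8, 12, 0, 9, 11, 5]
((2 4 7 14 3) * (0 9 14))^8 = (0 9 14 3 2 4 7) = [9, 1, 4, 2, 7, 5, 6, 0, 8, 14, 10, 11, 12, 13, 3]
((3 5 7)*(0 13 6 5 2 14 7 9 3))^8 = (0 7 14 2 3 9 5 6 13) = [7, 1, 3, 9, 4, 6, 13, 14, 8, 5, 10, 11, 12, 0, 2]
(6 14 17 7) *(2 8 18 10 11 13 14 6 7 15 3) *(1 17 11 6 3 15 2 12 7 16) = (1 17 2 8 18 10 6 3 12 7 16)(11 13 14) = [0, 17, 8, 12, 4, 5, 3, 16, 18, 9, 6, 13, 7, 14, 11, 15, 1, 2, 10]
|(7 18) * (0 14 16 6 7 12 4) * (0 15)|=9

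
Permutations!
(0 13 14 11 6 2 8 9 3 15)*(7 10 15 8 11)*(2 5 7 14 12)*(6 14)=(0 13 12 2 11 14 6 5 7 10 15)(3 8 9)=[13, 1, 11, 8, 4, 7, 5, 10, 9, 3, 15, 14, 2, 12, 6, 0]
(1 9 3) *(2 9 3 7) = (1 3)(2 9 7) = [0, 3, 9, 1, 4, 5, 6, 2, 8, 7]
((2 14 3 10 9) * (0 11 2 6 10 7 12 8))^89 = (0 11 2 14 3 7 12 8)(6 9 10) = [11, 1, 14, 7, 4, 5, 9, 12, 0, 10, 6, 2, 8, 13, 3]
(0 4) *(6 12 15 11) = (0 4)(6 12 15 11) = [4, 1, 2, 3, 0, 5, 12, 7, 8, 9, 10, 6, 15, 13, 14, 11]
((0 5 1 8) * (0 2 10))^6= (10)= [0, 1, 2, 3, 4, 5, 6, 7, 8, 9, 10]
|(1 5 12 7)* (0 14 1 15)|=7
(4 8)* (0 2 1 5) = (0 2 1 5)(4 8) = [2, 5, 1, 3, 8, 0, 6, 7, 4]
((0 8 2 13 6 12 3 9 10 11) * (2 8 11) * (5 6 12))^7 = (0 11)(2 13 12 3 9 10)(5 6) = [11, 1, 13, 9, 4, 6, 5, 7, 8, 10, 2, 0, 3, 12]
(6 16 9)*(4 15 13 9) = (4 15 13 9 6 16) = [0, 1, 2, 3, 15, 5, 16, 7, 8, 6, 10, 11, 12, 9, 14, 13, 4]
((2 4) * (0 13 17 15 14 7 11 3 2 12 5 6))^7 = (0 3 13 2 17 4 15 12 14 5 7 6 11) = [3, 1, 17, 13, 15, 7, 11, 6, 8, 9, 10, 0, 14, 2, 5, 12, 16, 4]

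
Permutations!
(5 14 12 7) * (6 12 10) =(5 14 10 6 12 7) =[0, 1, 2, 3, 4, 14, 12, 5, 8, 9, 6, 11, 7, 13, 10]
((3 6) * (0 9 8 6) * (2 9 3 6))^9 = (9)(0 3) = [3, 1, 2, 0, 4, 5, 6, 7, 8, 9]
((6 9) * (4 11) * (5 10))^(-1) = (4 11)(5 10)(6 9) = [0, 1, 2, 3, 11, 10, 9, 7, 8, 6, 5, 4]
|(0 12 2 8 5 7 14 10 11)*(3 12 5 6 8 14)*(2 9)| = 10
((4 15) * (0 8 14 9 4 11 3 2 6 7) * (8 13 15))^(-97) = [7, 1, 3, 11, 9, 5, 2, 6, 4, 14, 10, 15, 12, 0, 8, 13] = (0 7 6 2 3 11 15 13)(4 9 14 8)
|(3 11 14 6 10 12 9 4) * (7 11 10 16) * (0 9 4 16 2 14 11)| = |(0 9 16 7)(2 14 6)(3 10 12 4)| = 12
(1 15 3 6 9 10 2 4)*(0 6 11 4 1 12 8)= (0 6 9 10 2 1 15 3 11 4 12 8)= [6, 15, 1, 11, 12, 5, 9, 7, 0, 10, 2, 4, 8, 13, 14, 3]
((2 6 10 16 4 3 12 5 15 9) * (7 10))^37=(2 16 5 6 4 15 7 3 9 10 12)=[0, 1, 16, 9, 15, 6, 4, 3, 8, 10, 12, 11, 2, 13, 14, 7, 5]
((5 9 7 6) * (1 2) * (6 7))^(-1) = (1 2)(5 6 9) = [0, 2, 1, 3, 4, 6, 9, 7, 8, 5]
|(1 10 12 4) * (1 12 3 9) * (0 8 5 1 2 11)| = |(0 8 5 1 10 3 9 2 11)(4 12)| = 18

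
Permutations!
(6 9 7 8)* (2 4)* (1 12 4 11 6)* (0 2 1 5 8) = (0 2 11 6 9 7)(1 12 4)(5 8) = [2, 12, 11, 3, 1, 8, 9, 0, 5, 7, 10, 6, 4]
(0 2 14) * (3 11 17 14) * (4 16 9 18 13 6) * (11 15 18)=[2, 1, 3, 15, 16, 5, 4, 7, 8, 11, 10, 17, 12, 6, 0, 18, 9, 14, 13]=(0 2 3 15 18 13 6 4 16 9 11 17 14)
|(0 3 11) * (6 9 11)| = 5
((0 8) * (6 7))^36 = [0, 1, 2, 3, 4, 5, 6, 7, 8] = (8)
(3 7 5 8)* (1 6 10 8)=(1 6 10 8 3 7 5)=[0, 6, 2, 7, 4, 1, 10, 5, 3, 9, 8]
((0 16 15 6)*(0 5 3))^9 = (0 6)(3 15)(5 16) = [6, 1, 2, 15, 4, 16, 0, 7, 8, 9, 10, 11, 12, 13, 14, 3, 5]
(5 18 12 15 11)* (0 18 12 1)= [18, 0, 2, 3, 4, 12, 6, 7, 8, 9, 10, 5, 15, 13, 14, 11, 16, 17, 1]= (0 18 1)(5 12 15 11)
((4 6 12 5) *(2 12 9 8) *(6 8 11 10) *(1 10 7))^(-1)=[0, 7, 8, 3, 5, 12, 10, 11, 4, 6, 1, 9, 2]=(1 7 11 9 6 10)(2 8 4 5 12)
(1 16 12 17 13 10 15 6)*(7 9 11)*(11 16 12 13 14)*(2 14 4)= (1 12 17 4 2 14 11 7 9 16 13 10 15 6)= [0, 12, 14, 3, 2, 5, 1, 9, 8, 16, 15, 7, 17, 10, 11, 6, 13, 4]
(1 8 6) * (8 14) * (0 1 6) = (0 1 14 8) = [1, 14, 2, 3, 4, 5, 6, 7, 0, 9, 10, 11, 12, 13, 8]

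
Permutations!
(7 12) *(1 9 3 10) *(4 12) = (1 9 3 10)(4 12 7) = [0, 9, 2, 10, 12, 5, 6, 4, 8, 3, 1, 11, 7]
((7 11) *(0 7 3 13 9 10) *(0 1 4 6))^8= (0 4 10 13 11)(1 9 3 7 6)= [4, 9, 2, 7, 10, 5, 1, 6, 8, 3, 13, 0, 12, 11]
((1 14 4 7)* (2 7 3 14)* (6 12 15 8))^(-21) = [0, 1, 2, 3, 4, 5, 8, 7, 15, 9, 10, 11, 6, 13, 14, 12] = (6 8 15 12)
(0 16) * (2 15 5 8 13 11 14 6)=(0 16)(2 15 5 8 13 11 14 6)=[16, 1, 15, 3, 4, 8, 2, 7, 13, 9, 10, 14, 12, 11, 6, 5, 0]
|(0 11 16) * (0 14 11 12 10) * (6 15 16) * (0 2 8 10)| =|(0 12)(2 8 10)(6 15 16 14 11)| =30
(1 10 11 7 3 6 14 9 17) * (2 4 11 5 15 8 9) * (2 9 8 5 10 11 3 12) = (1 11 7 12 2 4 3 6 14 9 17)(5 15) = [0, 11, 4, 6, 3, 15, 14, 12, 8, 17, 10, 7, 2, 13, 9, 5, 16, 1]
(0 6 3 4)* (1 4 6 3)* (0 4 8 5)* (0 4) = (0 3 6 1 8 5 4) = [3, 8, 2, 6, 0, 4, 1, 7, 5]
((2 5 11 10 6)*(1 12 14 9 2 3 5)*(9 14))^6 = (14)(1 9)(2 12)(3 5 11 10 6) = [0, 9, 12, 5, 4, 11, 3, 7, 8, 1, 6, 10, 2, 13, 14]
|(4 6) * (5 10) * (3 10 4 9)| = |(3 10 5 4 6 9)| = 6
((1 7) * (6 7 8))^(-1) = [0, 7, 2, 3, 4, 5, 8, 6, 1] = (1 7 6 8)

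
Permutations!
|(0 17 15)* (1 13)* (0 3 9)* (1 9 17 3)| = 7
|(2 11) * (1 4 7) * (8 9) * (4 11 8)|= 7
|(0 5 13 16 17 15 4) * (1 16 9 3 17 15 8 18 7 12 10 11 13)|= |(0 5 1 16 15 4)(3 17 8 18 7 12 10 11 13 9)|= 30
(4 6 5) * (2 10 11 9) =(2 10 11 9)(4 6 5) =[0, 1, 10, 3, 6, 4, 5, 7, 8, 2, 11, 9]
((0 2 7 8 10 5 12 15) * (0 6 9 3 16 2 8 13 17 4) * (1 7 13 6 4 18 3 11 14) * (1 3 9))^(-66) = (0 12 8 15 10 4 5)(2 14 18)(3 9 13)(11 17 16) = [12, 1, 14, 9, 5, 0, 6, 7, 15, 13, 4, 17, 8, 3, 18, 10, 11, 16, 2]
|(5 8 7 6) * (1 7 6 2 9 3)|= 15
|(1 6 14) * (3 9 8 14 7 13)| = |(1 6 7 13 3 9 8 14)| = 8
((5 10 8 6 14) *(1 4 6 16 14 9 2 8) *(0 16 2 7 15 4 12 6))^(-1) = (0 4 15 7 9 6 12 1 10 5 14 16)(2 8) = [4, 10, 8, 3, 15, 14, 12, 9, 2, 6, 5, 11, 1, 13, 16, 7, 0]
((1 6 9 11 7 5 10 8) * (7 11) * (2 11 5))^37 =(1 6 9 7 2 11 5 10 8) =[0, 6, 11, 3, 4, 10, 9, 2, 1, 7, 8, 5]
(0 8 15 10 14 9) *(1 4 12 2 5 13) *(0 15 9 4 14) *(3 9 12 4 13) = [8, 14, 5, 9, 4, 3, 6, 7, 12, 15, 0, 11, 2, 1, 13, 10] = (0 8 12 2 5 3 9 15 10)(1 14 13)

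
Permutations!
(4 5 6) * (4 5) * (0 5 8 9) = (0 5 6 8 9) = [5, 1, 2, 3, 4, 6, 8, 7, 9, 0]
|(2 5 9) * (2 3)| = 4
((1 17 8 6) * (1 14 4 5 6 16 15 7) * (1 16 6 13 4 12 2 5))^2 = (1 8 14 2 13)(4 17 6 12 5)(7 15 16) = [0, 8, 13, 3, 17, 4, 12, 15, 14, 9, 10, 11, 5, 1, 2, 16, 7, 6]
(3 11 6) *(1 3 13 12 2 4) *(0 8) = (0 8)(1 3 11 6 13 12 2 4) = [8, 3, 4, 11, 1, 5, 13, 7, 0, 9, 10, 6, 2, 12]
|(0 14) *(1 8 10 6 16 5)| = |(0 14)(1 8 10 6 16 5)| = 6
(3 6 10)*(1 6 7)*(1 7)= (1 6 10 3)= [0, 6, 2, 1, 4, 5, 10, 7, 8, 9, 3]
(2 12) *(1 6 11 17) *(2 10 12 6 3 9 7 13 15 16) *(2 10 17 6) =(1 3 9 7 13 15 16 10 12 17)(6 11) =[0, 3, 2, 9, 4, 5, 11, 13, 8, 7, 12, 6, 17, 15, 14, 16, 10, 1]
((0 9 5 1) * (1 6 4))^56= [5, 9, 2, 3, 0, 4, 1, 7, 8, 6]= (0 5 4)(1 9 6)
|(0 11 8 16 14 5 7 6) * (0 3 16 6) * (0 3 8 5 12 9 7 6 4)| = 6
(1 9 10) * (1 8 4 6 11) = (1 9 10 8 4 6 11) = [0, 9, 2, 3, 6, 5, 11, 7, 4, 10, 8, 1]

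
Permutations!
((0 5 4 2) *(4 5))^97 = (5)(0 4 2) = [4, 1, 0, 3, 2, 5]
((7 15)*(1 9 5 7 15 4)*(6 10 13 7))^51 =(15)(1 6 7 9 10 4 5 13) =[0, 6, 2, 3, 5, 13, 7, 9, 8, 10, 4, 11, 12, 1, 14, 15]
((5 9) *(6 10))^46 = (10) = [0, 1, 2, 3, 4, 5, 6, 7, 8, 9, 10]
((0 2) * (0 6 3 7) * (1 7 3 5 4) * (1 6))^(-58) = [1, 0, 7, 3, 5, 6, 4, 2] = (0 1)(2 7)(4 5 6)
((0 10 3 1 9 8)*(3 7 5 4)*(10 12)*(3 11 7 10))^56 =(0 3 9)(1 8 12) =[3, 8, 2, 9, 4, 5, 6, 7, 12, 0, 10, 11, 1]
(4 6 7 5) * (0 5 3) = [5, 1, 2, 0, 6, 4, 7, 3] = (0 5 4 6 7 3)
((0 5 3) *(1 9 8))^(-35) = (0 5 3)(1 9 8) = [5, 9, 2, 0, 4, 3, 6, 7, 1, 8]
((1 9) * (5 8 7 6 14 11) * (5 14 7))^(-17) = [0, 9, 2, 3, 4, 8, 7, 6, 5, 1, 10, 14, 12, 13, 11] = (1 9)(5 8)(6 7)(11 14)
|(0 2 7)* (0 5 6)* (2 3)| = 6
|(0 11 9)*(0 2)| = |(0 11 9 2)| = 4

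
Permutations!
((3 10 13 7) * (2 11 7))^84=(13)=[0, 1, 2, 3, 4, 5, 6, 7, 8, 9, 10, 11, 12, 13]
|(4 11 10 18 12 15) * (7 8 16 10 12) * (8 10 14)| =12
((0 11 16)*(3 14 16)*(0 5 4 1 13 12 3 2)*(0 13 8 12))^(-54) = (0 2)(1 12 14 5)(3 16 4 8)(11 13) = [2, 12, 0, 16, 8, 1, 6, 7, 3, 9, 10, 13, 14, 11, 5, 15, 4]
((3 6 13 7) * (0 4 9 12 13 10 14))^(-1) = (0 14 10 6 3 7 13 12 9 4) = [14, 1, 2, 7, 0, 5, 3, 13, 8, 4, 6, 11, 9, 12, 10]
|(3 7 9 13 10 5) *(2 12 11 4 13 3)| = |(2 12 11 4 13 10 5)(3 7 9)| = 21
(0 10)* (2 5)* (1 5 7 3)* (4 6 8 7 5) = [10, 4, 5, 1, 6, 2, 8, 3, 7, 9, 0] = (0 10)(1 4 6 8 7 3)(2 5)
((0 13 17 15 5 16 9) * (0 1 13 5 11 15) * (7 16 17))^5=(0 17 5)(11 15)=[17, 1, 2, 3, 4, 0, 6, 7, 8, 9, 10, 15, 12, 13, 14, 11, 16, 5]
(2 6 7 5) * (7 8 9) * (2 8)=(2 6)(5 8 9 7)=[0, 1, 6, 3, 4, 8, 2, 5, 9, 7]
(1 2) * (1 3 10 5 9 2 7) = (1 7)(2 3 10 5 9) = [0, 7, 3, 10, 4, 9, 6, 1, 8, 2, 5]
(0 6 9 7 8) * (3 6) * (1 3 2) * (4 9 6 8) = (0 2 1 3 8)(4 9 7) = [2, 3, 1, 8, 9, 5, 6, 4, 0, 7]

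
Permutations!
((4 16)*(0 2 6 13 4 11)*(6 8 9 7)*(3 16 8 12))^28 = (0 16 12)(2 11 3)(4 6 9)(7 8 13) = [16, 1, 11, 2, 6, 5, 9, 8, 13, 4, 10, 3, 0, 7, 14, 15, 12]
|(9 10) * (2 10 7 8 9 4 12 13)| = |(2 10 4 12 13)(7 8 9)| = 15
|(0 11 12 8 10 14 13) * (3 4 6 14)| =10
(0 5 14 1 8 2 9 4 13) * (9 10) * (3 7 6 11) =[5, 8, 10, 7, 13, 14, 11, 6, 2, 4, 9, 3, 12, 0, 1] =(0 5 14 1 8 2 10 9 4 13)(3 7 6 11)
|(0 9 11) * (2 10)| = |(0 9 11)(2 10)| = 6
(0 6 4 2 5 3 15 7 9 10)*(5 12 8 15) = (0 6 4 2 12 8 15 7 9 10)(3 5) = [6, 1, 12, 5, 2, 3, 4, 9, 15, 10, 0, 11, 8, 13, 14, 7]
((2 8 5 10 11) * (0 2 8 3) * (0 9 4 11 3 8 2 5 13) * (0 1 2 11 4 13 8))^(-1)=(0 2 1 13 9 3 10 5)=[2, 13, 1, 10, 4, 0, 6, 7, 8, 3, 5, 11, 12, 9]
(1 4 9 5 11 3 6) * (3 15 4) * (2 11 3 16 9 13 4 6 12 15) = (1 16 9 5 3 12 15 6)(2 11)(4 13) = [0, 16, 11, 12, 13, 3, 1, 7, 8, 5, 10, 2, 15, 4, 14, 6, 9]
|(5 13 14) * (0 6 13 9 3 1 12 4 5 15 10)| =|(0 6 13 14 15 10)(1 12 4 5 9 3)| =6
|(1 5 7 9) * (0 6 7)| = |(0 6 7 9 1 5)| = 6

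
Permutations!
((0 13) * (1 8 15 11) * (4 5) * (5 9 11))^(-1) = [13, 11, 2, 3, 5, 15, 6, 7, 1, 4, 10, 9, 12, 0, 14, 8] = (0 13)(1 11 9 4 5 15 8)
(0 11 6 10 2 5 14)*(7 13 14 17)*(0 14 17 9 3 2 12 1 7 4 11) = (1 7 13 17 4 11 6 10 12)(2 5 9 3) = [0, 7, 5, 2, 11, 9, 10, 13, 8, 3, 12, 6, 1, 17, 14, 15, 16, 4]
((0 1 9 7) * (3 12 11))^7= [7, 0, 2, 12, 4, 5, 6, 9, 8, 1, 10, 3, 11]= (0 7 9 1)(3 12 11)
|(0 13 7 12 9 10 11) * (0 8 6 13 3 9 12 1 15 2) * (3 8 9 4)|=24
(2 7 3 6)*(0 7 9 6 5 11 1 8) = (0 7 3 5 11 1 8)(2 9 6) = [7, 8, 9, 5, 4, 11, 2, 3, 0, 6, 10, 1]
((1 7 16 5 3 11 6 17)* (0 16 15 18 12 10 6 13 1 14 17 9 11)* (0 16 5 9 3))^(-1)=(0 5)(1 13 11 9 16 3 6 10 12 18 15 7)(14 17)=[5, 13, 2, 6, 4, 0, 10, 1, 8, 16, 12, 9, 18, 11, 17, 7, 3, 14, 15]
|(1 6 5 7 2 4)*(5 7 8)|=|(1 6 7 2 4)(5 8)|=10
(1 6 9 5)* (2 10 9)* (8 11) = (1 6 2 10 9 5)(8 11) = [0, 6, 10, 3, 4, 1, 2, 7, 11, 5, 9, 8]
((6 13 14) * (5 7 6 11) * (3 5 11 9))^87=(3 6 9 7 14 5 13)=[0, 1, 2, 6, 4, 13, 9, 14, 8, 7, 10, 11, 12, 3, 5]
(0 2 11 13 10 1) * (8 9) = (0 2 11 13 10 1)(8 9) = [2, 0, 11, 3, 4, 5, 6, 7, 9, 8, 1, 13, 12, 10]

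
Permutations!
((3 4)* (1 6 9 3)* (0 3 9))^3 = (9)(0 1 3 6 4) = [1, 3, 2, 6, 0, 5, 4, 7, 8, 9]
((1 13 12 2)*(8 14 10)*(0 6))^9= [6, 13, 1, 3, 4, 5, 0, 7, 8, 9, 10, 11, 2, 12, 14]= (14)(0 6)(1 13 12 2)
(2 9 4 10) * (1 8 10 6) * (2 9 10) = [0, 8, 10, 3, 6, 5, 1, 7, 2, 4, 9] = (1 8 2 10 9 4 6)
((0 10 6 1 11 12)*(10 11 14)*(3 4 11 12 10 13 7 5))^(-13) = (0 12)(1 11 5 14 10 3 13 6 4 7) = [12, 11, 2, 13, 7, 14, 4, 1, 8, 9, 3, 5, 0, 6, 10]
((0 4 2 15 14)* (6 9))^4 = [14, 1, 4, 3, 0, 5, 6, 7, 8, 9, 10, 11, 12, 13, 15, 2] = (0 14 15 2 4)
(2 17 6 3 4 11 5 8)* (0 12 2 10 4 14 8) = (0 12 2 17 6 3 14 8 10 4 11 5) = [12, 1, 17, 14, 11, 0, 3, 7, 10, 9, 4, 5, 2, 13, 8, 15, 16, 6]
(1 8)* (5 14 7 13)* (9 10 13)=[0, 8, 2, 3, 4, 14, 6, 9, 1, 10, 13, 11, 12, 5, 7]=(1 8)(5 14 7 9 10 13)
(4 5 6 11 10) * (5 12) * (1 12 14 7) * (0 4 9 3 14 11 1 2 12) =(0 4 11 10 9 3 14 7 2 12 5 6 1) =[4, 0, 12, 14, 11, 6, 1, 2, 8, 3, 9, 10, 5, 13, 7]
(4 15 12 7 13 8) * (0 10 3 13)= [10, 1, 2, 13, 15, 5, 6, 0, 4, 9, 3, 11, 7, 8, 14, 12]= (0 10 3 13 8 4 15 12 7)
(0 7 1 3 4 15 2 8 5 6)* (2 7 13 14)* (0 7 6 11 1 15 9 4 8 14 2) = (0 13 2 14)(1 3 8 5 11)(4 9)(6 7 15) = [13, 3, 14, 8, 9, 11, 7, 15, 5, 4, 10, 1, 12, 2, 0, 6]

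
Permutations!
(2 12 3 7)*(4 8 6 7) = (2 12 3 4 8 6 7) = [0, 1, 12, 4, 8, 5, 7, 2, 6, 9, 10, 11, 3]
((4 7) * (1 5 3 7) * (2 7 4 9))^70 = (1 3)(2 7 9)(4 5) = [0, 3, 7, 1, 5, 4, 6, 9, 8, 2]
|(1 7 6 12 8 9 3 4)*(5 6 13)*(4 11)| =11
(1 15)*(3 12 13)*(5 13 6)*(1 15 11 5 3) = (15)(1 11 5 13)(3 12 6) = [0, 11, 2, 12, 4, 13, 3, 7, 8, 9, 10, 5, 6, 1, 14, 15]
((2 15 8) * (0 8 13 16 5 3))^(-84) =(0 13)(2 5)(3 15)(8 16) =[13, 1, 5, 15, 4, 2, 6, 7, 16, 9, 10, 11, 12, 0, 14, 3, 8]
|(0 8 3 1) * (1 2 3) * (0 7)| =4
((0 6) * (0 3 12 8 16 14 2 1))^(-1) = (0 1 2 14 16 8 12 3 6) = [1, 2, 14, 6, 4, 5, 0, 7, 12, 9, 10, 11, 3, 13, 16, 15, 8]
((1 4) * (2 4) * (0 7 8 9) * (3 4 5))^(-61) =(0 9 8 7)(1 4 3 5 2) =[9, 4, 1, 5, 3, 2, 6, 0, 7, 8]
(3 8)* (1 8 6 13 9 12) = [0, 8, 2, 6, 4, 5, 13, 7, 3, 12, 10, 11, 1, 9] = (1 8 3 6 13 9 12)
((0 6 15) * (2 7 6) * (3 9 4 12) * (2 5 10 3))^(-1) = [15, 1, 12, 10, 9, 0, 7, 2, 8, 3, 5, 11, 4, 13, 14, 6] = (0 15 6 7 2 12 4 9 3 10 5)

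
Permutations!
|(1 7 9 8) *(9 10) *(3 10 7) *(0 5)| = 10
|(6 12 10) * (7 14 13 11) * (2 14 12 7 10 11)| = 15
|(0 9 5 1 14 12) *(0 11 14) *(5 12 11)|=|(0 9 12 5 1)(11 14)|=10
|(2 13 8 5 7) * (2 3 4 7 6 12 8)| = |(2 13)(3 4 7)(5 6 12 8)| = 12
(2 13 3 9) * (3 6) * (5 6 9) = (2 13 9)(3 5 6) = [0, 1, 13, 5, 4, 6, 3, 7, 8, 2, 10, 11, 12, 9]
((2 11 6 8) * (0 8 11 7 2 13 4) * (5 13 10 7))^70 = [13, 1, 10, 3, 5, 7, 6, 8, 4, 9, 0, 11, 12, 2] = (0 13 2 10)(4 5 7 8)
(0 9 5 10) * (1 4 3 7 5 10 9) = [1, 4, 2, 7, 3, 9, 6, 5, 8, 10, 0] = (0 1 4 3 7 5 9 10)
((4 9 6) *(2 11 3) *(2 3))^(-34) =(11)(4 6 9) =[0, 1, 2, 3, 6, 5, 9, 7, 8, 4, 10, 11]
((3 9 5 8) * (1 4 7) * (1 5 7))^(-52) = (3 5 9 8 7) = [0, 1, 2, 5, 4, 9, 6, 3, 7, 8]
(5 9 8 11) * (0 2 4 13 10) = (0 2 4 13 10)(5 9 8 11) = [2, 1, 4, 3, 13, 9, 6, 7, 11, 8, 0, 5, 12, 10]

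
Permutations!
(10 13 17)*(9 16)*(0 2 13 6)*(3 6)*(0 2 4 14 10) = (0 4 14 10 3 6 2 13 17)(9 16) = [4, 1, 13, 6, 14, 5, 2, 7, 8, 16, 3, 11, 12, 17, 10, 15, 9, 0]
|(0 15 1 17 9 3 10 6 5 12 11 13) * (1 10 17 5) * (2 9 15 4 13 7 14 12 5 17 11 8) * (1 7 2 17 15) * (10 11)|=|(0 4 13)(1 15 11 2 9 3 10 6 7 14 12 8 17)|=39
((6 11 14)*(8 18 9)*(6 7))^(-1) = (6 7 14 11)(8 9 18) = [0, 1, 2, 3, 4, 5, 7, 14, 9, 18, 10, 6, 12, 13, 11, 15, 16, 17, 8]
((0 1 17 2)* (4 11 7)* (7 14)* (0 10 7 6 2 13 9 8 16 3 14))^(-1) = (0 11 4 7 10 2 6 14 3 16 8 9 13 17 1) = [11, 0, 6, 16, 7, 5, 14, 10, 9, 13, 2, 4, 12, 17, 3, 15, 8, 1]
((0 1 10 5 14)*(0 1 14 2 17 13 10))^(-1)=(0 1 14)(2 5 10 13 17)=[1, 14, 5, 3, 4, 10, 6, 7, 8, 9, 13, 11, 12, 17, 0, 15, 16, 2]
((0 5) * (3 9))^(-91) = (0 5)(3 9) = [5, 1, 2, 9, 4, 0, 6, 7, 8, 3]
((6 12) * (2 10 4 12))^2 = (2 4 6 10 12) = [0, 1, 4, 3, 6, 5, 10, 7, 8, 9, 12, 11, 2]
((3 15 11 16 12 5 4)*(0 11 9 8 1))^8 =(0 9 4 16 1 15 5 11 8 3 12) =[9, 15, 2, 12, 16, 11, 6, 7, 3, 4, 10, 8, 0, 13, 14, 5, 1]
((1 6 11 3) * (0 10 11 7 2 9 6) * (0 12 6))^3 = (0 3 6 9 11 12 2 10 1 7) = [3, 7, 10, 6, 4, 5, 9, 0, 8, 11, 1, 12, 2]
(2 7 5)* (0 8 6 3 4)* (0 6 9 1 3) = (0 8 9 1 3 4 6)(2 7 5) = [8, 3, 7, 4, 6, 2, 0, 5, 9, 1]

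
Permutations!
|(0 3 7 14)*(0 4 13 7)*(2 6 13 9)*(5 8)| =14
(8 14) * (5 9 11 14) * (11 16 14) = (5 9 16 14 8) = [0, 1, 2, 3, 4, 9, 6, 7, 5, 16, 10, 11, 12, 13, 8, 15, 14]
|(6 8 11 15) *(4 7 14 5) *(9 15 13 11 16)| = |(4 7 14 5)(6 8 16 9 15)(11 13)| = 20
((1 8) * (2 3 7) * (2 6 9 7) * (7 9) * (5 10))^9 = (1 8)(2 3)(5 10)(6 7) = [0, 8, 3, 2, 4, 10, 7, 6, 1, 9, 5]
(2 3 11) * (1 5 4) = (1 5 4)(2 3 11) = [0, 5, 3, 11, 1, 4, 6, 7, 8, 9, 10, 2]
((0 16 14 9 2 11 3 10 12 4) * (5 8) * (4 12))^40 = [2, 1, 4, 16, 9, 5, 6, 7, 8, 10, 14, 0, 12, 13, 3, 15, 11] = (0 2 4 9 10 14 3 16 11)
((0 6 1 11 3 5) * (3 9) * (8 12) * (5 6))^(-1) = (0 5)(1 6 3 9 11)(8 12) = [5, 6, 2, 9, 4, 0, 3, 7, 12, 11, 10, 1, 8]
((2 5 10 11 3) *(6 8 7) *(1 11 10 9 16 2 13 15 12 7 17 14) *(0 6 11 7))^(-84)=(17)=[0, 1, 2, 3, 4, 5, 6, 7, 8, 9, 10, 11, 12, 13, 14, 15, 16, 17]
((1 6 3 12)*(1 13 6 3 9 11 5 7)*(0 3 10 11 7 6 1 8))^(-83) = (0 3 12 13 1 10 11 5 6 9 7 8) = [3, 10, 2, 12, 4, 6, 9, 8, 0, 7, 11, 5, 13, 1]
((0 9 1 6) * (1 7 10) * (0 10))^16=(0 9 7)(1 6 10)=[9, 6, 2, 3, 4, 5, 10, 0, 8, 7, 1]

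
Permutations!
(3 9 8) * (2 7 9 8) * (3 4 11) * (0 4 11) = (0 4)(2 7 9)(3 8 11) = [4, 1, 7, 8, 0, 5, 6, 9, 11, 2, 10, 3]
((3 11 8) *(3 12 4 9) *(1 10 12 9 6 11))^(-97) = [0, 12, 2, 10, 11, 5, 8, 7, 3, 1, 4, 9, 6] = (1 12 6 8 3 10 4 11 9)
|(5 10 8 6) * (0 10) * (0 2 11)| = |(0 10 8 6 5 2 11)| = 7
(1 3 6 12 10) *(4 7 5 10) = (1 3 6 12 4 7 5 10) = [0, 3, 2, 6, 7, 10, 12, 5, 8, 9, 1, 11, 4]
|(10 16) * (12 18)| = 2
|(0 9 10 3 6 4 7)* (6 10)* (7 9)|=|(0 7)(3 10)(4 9 6)|=6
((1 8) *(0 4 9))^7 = (0 4 9)(1 8) = [4, 8, 2, 3, 9, 5, 6, 7, 1, 0]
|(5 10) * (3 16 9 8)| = 4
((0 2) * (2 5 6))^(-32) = (6) = [0, 1, 2, 3, 4, 5, 6]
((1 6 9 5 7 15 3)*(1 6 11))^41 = (1 11)(3 15 7 5 9 6) = [0, 11, 2, 15, 4, 9, 3, 5, 8, 6, 10, 1, 12, 13, 14, 7]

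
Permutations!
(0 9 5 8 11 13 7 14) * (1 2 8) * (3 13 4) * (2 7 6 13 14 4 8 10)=(0 9 5 1 7 4 3 14)(2 10)(6 13)(8 11)=[9, 7, 10, 14, 3, 1, 13, 4, 11, 5, 2, 8, 12, 6, 0]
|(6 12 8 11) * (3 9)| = |(3 9)(6 12 8 11)| = 4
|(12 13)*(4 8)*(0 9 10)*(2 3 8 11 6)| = |(0 9 10)(2 3 8 4 11 6)(12 13)| = 6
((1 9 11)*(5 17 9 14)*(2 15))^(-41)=(1 14 5 17 9 11)(2 15)=[0, 14, 15, 3, 4, 17, 6, 7, 8, 11, 10, 1, 12, 13, 5, 2, 16, 9]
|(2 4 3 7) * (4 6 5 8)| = |(2 6 5 8 4 3 7)| = 7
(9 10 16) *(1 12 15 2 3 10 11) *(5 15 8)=(1 12 8 5 15 2 3 10 16 9 11)=[0, 12, 3, 10, 4, 15, 6, 7, 5, 11, 16, 1, 8, 13, 14, 2, 9]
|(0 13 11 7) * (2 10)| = |(0 13 11 7)(2 10)| = 4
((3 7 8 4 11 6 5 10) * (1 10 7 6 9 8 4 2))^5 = (1 7 2 5 8 6 9 3 11 10 4) = [0, 7, 5, 11, 1, 8, 9, 2, 6, 3, 4, 10]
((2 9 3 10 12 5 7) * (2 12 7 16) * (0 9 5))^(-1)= (0 12 7 10 3 9)(2 16 5)= [12, 1, 16, 9, 4, 2, 6, 10, 8, 0, 3, 11, 7, 13, 14, 15, 5]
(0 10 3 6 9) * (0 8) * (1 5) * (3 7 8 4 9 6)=(0 10 7 8)(1 5)(4 9)=[10, 5, 2, 3, 9, 1, 6, 8, 0, 4, 7]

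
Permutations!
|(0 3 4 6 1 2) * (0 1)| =|(0 3 4 6)(1 2)| =4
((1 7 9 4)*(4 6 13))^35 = (1 4 13 6 9 7) = [0, 4, 2, 3, 13, 5, 9, 1, 8, 7, 10, 11, 12, 6]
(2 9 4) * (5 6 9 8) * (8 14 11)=(2 14 11 8 5 6 9 4)=[0, 1, 14, 3, 2, 6, 9, 7, 5, 4, 10, 8, 12, 13, 11]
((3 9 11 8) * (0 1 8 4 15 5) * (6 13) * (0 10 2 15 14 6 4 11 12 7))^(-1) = (0 7 12 9 3 8 1)(2 10 5 15)(4 13 6 14) = [7, 0, 10, 8, 13, 15, 14, 12, 1, 3, 5, 11, 9, 6, 4, 2]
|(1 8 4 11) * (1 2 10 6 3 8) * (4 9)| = 8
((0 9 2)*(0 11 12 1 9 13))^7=(0 13)(1 2 12 9 11)=[13, 2, 12, 3, 4, 5, 6, 7, 8, 11, 10, 1, 9, 0]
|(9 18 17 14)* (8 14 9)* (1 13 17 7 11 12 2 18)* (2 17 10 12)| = |(1 13 10 12 17 9)(2 18 7 11)(8 14)| = 12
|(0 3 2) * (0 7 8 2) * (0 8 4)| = |(0 3 8 2 7 4)| = 6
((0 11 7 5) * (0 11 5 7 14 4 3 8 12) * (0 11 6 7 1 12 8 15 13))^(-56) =(0 1 4)(3 5 12)(6 11 15)(7 14 13) =[1, 4, 2, 5, 0, 12, 11, 14, 8, 9, 10, 15, 3, 7, 13, 6]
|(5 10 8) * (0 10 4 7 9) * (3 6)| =|(0 10 8 5 4 7 9)(3 6)| =14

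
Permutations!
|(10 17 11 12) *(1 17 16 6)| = 7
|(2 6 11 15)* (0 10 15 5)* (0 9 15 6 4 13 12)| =11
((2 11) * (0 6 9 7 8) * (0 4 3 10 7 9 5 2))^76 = (0 6 5 2 11)(3 10 7 8 4) = [6, 1, 11, 10, 3, 2, 5, 8, 4, 9, 7, 0]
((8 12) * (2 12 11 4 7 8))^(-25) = (2 12)(4 11 8 7) = [0, 1, 12, 3, 11, 5, 6, 4, 7, 9, 10, 8, 2]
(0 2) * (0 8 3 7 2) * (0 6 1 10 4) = (0 6 1 10 4)(2 8 3 7) = [6, 10, 8, 7, 0, 5, 1, 2, 3, 9, 4]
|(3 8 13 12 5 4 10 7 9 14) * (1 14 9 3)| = |(1 14)(3 8 13 12 5 4 10 7)| = 8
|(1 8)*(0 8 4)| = |(0 8 1 4)| = 4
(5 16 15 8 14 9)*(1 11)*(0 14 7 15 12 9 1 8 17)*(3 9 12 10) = [14, 11, 2, 9, 4, 16, 6, 15, 7, 5, 3, 8, 12, 13, 1, 17, 10, 0] = (0 14 1 11 8 7 15 17)(3 9 5 16 10)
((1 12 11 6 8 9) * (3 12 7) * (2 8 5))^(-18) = [0, 3, 9, 11, 4, 8, 2, 12, 1, 7, 10, 5, 6] = (1 3 11 5 8)(2 9 7 12 6)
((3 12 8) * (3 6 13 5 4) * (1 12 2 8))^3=(1 12)(2 13 3 6 4 8 5)=[0, 12, 13, 6, 8, 2, 4, 7, 5, 9, 10, 11, 1, 3]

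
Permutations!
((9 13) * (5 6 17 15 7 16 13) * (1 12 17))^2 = (1 17 7 13 5)(6 12 15 16 9) = [0, 17, 2, 3, 4, 1, 12, 13, 8, 6, 10, 11, 15, 5, 14, 16, 9, 7]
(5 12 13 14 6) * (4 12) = (4 12 13 14 6 5) = [0, 1, 2, 3, 12, 4, 5, 7, 8, 9, 10, 11, 13, 14, 6]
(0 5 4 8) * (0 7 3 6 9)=[5, 1, 2, 6, 8, 4, 9, 3, 7, 0]=(0 5 4 8 7 3 6 9)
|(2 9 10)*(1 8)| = |(1 8)(2 9 10)| = 6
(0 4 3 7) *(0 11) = (0 4 3 7 11) = [4, 1, 2, 7, 3, 5, 6, 11, 8, 9, 10, 0]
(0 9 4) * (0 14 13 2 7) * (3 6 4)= (0 9 3 6 4 14 13 2 7)= [9, 1, 7, 6, 14, 5, 4, 0, 8, 3, 10, 11, 12, 2, 13]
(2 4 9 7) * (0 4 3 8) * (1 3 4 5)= (0 5 1 3 8)(2 4 9 7)= [5, 3, 4, 8, 9, 1, 6, 2, 0, 7]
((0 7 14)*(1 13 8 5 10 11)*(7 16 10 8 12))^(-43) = (0 10 1 12 14 16 11 13 7)(5 8) = [10, 12, 2, 3, 4, 8, 6, 0, 5, 9, 1, 13, 14, 7, 16, 15, 11]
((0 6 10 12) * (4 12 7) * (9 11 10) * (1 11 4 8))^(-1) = (0 12 4 9 6)(1 8 7 10 11) = [12, 8, 2, 3, 9, 5, 0, 10, 7, 6, 11, 1, 4]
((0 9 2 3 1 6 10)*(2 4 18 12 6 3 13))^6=(0 10 6 12 18 4 9)=[10, 1, 2, 3, 9, 5, 12, 7, 8, 0, 6, 11, 18, 13, 14, 15, 16, 17, 4]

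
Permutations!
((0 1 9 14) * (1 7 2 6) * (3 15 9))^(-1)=(0 14 9 15 3 1 6 2 7)=[14, 6, 7, 1, 4, 5, 2, 0, 8, 15, 10, 11, 12, 13, 9, 3]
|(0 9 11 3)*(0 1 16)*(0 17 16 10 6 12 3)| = |(0 9 11)(1 10 6 12 3)(16 17)| = 30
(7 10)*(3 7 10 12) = [0, 1, 2, 7, 4, 5, 6, 12, 8, 9, 10, 11, 3] = (3 7 12)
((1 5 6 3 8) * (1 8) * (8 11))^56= [0, 1, 2, 3, 4, 5, 6, 7, 8, 9, 10, 11]= (11)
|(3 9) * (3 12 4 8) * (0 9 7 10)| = |(0 9 12 4 8 3 7 10)| = 8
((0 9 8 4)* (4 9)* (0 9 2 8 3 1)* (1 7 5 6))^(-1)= [1, 6, 8, 9, 0, 7, 5, 3, 2, 4]= (0 1 6 5 7 3 9 4)(2 8)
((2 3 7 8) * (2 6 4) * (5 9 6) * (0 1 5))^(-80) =(9) =[0, 1, 2, 3, 4, 5, 6, 7, 8, 9]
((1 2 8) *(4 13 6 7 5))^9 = [0, 1, 2, 3, 5, 7, 13, 6, 8, 9, 10, 11, 12, 4] = (4 5 7 6 13)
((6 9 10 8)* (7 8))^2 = [0, 1, 2, 3, 4, 5, 10, 6, 9, 7, 8] = (6 10 8 9 7)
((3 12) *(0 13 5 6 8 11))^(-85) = [11, 1, 2, 12, 4, 13, 5, 7, 6, 9, 10, 8, 3, 0] = (0 11 8 6 5 13)(3 12)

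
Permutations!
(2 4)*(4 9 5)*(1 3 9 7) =(1 3 9 5 4 2 7) =[0, 3, 7, 9, 2, 4, 6, 1, 8, 5]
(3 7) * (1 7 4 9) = [0, 7, 2, 4, 9, 5, 6, 3, 8, 1] = (1 7 3 4 9)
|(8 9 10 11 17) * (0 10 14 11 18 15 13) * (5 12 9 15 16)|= |(0 10 18 16 5 12 9 14 11 17 8 15 13)|= 13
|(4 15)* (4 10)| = 3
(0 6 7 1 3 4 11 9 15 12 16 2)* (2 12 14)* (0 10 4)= [6, 3, 10, 0, 11, 5, 7, 1, 8, 15, 4, 9, 16, 13, 2, 14, 12]= (0 6 7 1 3)(2 10 4 11 9 15 14)(12 16)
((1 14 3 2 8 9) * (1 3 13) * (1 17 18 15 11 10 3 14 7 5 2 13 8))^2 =[0, 5, 7, 17, 4, 1, 6, 2, 14, 8, 13, 3, 12, 18, 9, 10, 16, 15, 11] =(1 5)(2 7)(3 17 15 10 13 18 11)(8 14 9)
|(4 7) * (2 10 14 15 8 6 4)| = |(2 10 14 15 8 6 4 7)| = 8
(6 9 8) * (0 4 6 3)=(0 4 6 9 8 3)=[4, 1, 2, 0, 6, 5, 9, 7, 3, 8]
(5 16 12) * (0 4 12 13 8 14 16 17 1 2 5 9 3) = (0 4 12 9 3)(1 2 5 17)(8 14 16 13) = [4, 2, 5, 0, 12, 17, 6, 7, 14, 3, 10, 11, 9, 8, 16, 15, 13, 1]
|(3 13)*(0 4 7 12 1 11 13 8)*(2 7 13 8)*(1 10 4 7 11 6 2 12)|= |(0 7 1 6 2 11 8)(3 12 10 4 13)|= 35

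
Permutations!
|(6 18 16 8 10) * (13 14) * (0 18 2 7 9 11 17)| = 22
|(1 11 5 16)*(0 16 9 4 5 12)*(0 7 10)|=21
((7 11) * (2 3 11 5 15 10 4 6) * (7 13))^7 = [0, 1, 10, 4, 5, 11, 15, 3, 8, 9, 7, 6, 12, 2, 14, 13] = (2 10 7 3 4 5 11 6 15 13)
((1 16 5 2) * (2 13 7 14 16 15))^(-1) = [0, 2, 15, 3, 4, 16, 6, 13, 8, 9, 10, 11, 12, 5, 7, 1, 14] = (1 2 15)(5 16 14 7 13)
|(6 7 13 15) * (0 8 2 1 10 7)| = 9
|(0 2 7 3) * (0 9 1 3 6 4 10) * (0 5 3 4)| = 12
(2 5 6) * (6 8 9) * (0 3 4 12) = (0 3 4 12)(2 5 8 9 6) = [3, 1, 5, 4, 12, 8, 2, 7, 9, 6, 10, 11, 0]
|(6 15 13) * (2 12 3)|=|(2 12 3)(6 15 13)|=3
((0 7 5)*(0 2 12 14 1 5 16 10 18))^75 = [0, 1, 2, 3, 4, 5, 6, 7, 8, 9, 10, 11, 12, 13, 14, 15, 16, 17, 18] = (18)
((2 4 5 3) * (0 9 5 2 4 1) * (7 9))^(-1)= [1, 2, 4, 5, 3, 9, 6, 0, 8, 7]= (0 1 2 4 3 5 9 7)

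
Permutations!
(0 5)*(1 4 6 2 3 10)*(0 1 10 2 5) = (10)(1 4 6 5)(2 3) = [0, 4, 3, 2, 6, 1, 5, 7, 8, 9, 10]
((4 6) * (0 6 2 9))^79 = [9, 1, 4, 3, 6, 5, 0, 7, 8, 2] = (0 9 2 4 6)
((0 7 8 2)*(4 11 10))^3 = [2, 1, 8, 3, 4, 5, 6, 0, 7, 9, 10, 11] = (11)(0 2 8 7)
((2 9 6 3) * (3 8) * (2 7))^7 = (2 9 6 8 3 7) = [0, 1, 9, 7, 4, 5, 8, 2, 3, 6]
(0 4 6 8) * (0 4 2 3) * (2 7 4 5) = (0 7 4 6 8 5 2 3) = [7, 1, 3, 0, 6, 2, 8, 4, 5]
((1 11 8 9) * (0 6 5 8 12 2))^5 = (0 1 6 11 5 12 8 2 9) = [1, 6, 9, 3, 4, 12, 11, 7, 2, 0, 10, 5, 8]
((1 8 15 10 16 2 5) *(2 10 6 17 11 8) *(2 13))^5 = (17)(1 13 2 5)(10 16) = [0, 13, 5, 3, 4, 1, 6, 7, 8, 9, 16, 11, 12, 2, 14, 15, 10, 17]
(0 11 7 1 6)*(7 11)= (11)(0 7 1 6)= [7, 6, 2, 3, 4, 5, 0, 1, 8, 9, 10, 11]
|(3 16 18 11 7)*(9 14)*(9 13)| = 15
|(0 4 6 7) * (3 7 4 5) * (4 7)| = |(0 5 3 4 6 7)| = 6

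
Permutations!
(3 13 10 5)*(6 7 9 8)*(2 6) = (2 6 7 9 8)(3 13 10 5) = [0, 1, 6, 13, 4, 3, 7, 9, 2, 8, 5, 11, 12, 10]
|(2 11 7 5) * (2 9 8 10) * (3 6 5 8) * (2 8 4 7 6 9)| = 4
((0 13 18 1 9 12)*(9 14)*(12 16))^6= (0 16 14 18)(1 13 12 9)= [16, 13, 2, 3, 4, 5, 6, 7, 8, 1, 10, 11, 9, 12, 18, 15, 14, 17, 0]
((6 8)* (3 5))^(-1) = (3 5)(6 8) = [0, 1, 2, 5, 4, 3, 8, 7, 6]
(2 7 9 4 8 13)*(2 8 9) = [0, 1, 7, 3, 9, 5, 6, 2, 13, 4, 10, 11, 12, 8] = (2 7)(4 9)(8 13)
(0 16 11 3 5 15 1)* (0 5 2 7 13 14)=(0 16 11 3 2 7 13 14)(1 5 15)=[16, 5, 7, 2, 4, 15, 6, 13, 8, 9, 10, 3, 12, 14, 0, 1, 11]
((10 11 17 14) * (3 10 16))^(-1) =(3 16 14 17 11 10) =[0, 1, 2, 16, 4, 5, 6, 7, 8, 9, 3, 10, 12, 13, 17, 15, 14, 11]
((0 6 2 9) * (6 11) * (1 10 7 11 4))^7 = (0 2 11 10 4 9 6 7 1) = [2, 0, 11, 3, 9, 5, 7, 1, 8, 6, 4, 10]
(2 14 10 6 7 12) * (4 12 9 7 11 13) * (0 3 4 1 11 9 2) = (0 3 4 12)(1 11 13)(2 14 10 6 9 7) = [3, 11, 14, 4, 12, 5, 9, 2, 8, 7, 6, 13, 0, 1, 10]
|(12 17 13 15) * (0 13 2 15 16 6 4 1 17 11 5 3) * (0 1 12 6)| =|(0 13 16)(1 17 2 15 6 4 12 11 5 3)| =30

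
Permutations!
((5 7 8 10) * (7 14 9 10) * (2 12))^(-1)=(2 12)(5 10 9 14)(7 8)=[0, 1, 12, 3, 4, 10, 6, 8, 7, 14, 9, 11, 2, 13, 5]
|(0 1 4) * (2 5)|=|(0 1 4)(2 5)|=6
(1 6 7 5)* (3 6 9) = (1 9 3 6 7 5) = [0, 9, 2, 6, 4, 1, 7, 5, 8, 3]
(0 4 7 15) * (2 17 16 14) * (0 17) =[4, 1, 0, 3, 7, 5, 6, 15, 8, 9, 10, 11, 12, 13, 2, 17, 14, 16] =(0 4 7 15 17 16 14 2)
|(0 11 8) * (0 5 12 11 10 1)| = 12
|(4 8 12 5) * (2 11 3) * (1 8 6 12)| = |(1 8)(2 11 3)(4 6 12 5)| = 12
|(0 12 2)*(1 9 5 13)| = 12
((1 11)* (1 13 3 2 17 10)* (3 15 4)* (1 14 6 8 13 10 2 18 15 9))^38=(1 13 6 10)(3 15)(4 18)(8 14 11 9)=[0, 13, 2, 15, 18, 5, 10, 7, 14, 8, 1, 9, 12, 6, 11, 3, 16, 17, 4]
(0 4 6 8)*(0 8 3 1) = (8)(0 4 6 3 1) = [4, 0, 2, 1, 6, 5, 3, 7, 8]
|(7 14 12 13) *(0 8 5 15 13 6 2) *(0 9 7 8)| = 12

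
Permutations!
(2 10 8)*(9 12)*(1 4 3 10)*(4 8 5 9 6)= (1 8 2)(3 10 5 9 12 6 4)= [0, 8, 1, 10, 3, 9, 4, 7, 2, 12, 5, 11, 6]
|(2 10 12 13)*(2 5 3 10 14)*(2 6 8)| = |(2 14 6 8)(3 10 12 13 5)| = 20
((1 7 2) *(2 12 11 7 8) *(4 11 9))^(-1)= (1 2 8)(4 9 12 7 11)= [0, 2, 8, 3, 9, 5, 6, 11, 1, 12, 10, 4, 7]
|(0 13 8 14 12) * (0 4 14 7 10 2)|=6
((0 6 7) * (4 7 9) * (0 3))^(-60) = (9) = [0, 1, 2, 3, 4, 5, 6, 7, 8, 9]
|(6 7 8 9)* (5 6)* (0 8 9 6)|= 6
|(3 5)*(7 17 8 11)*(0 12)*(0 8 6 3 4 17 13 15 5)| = |(0 12 8 11 7 13 15 5 4 17 6 3)| = 12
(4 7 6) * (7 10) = [0, 1, 2, 3, 10, 5, 4, 6, 8, 9, 7] = (4 10 7 6)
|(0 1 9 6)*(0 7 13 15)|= |(0 1 9 6 7 13 15)|= 7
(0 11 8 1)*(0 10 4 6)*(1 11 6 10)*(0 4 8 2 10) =(0 6 4)(2 10 8 11) =[6, 1, 10, 3, 0, 5, 4, 7, 11, 9, 8, 2]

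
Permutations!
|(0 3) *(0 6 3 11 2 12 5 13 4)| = 14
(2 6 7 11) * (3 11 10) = [0, 1, 6, 11, 4, 5, 7, 10, 8, 9, 3, 2] = (2 6 7 10 3 11)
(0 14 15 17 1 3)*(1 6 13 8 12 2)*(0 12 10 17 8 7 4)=(0 14 15 8 10 17 6 13 7 4)(1 3 12 2)=[14, 3, 1, 12, 0, 5, 13, 4, 10, 9, 17, 11, 2, 7, 15, 8, 16, 6]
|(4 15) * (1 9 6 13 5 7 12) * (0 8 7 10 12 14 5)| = |(0 8 7 14 5 10 12 1 9 6 13)(4 15)| = 22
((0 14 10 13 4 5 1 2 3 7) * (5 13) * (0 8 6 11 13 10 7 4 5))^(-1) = [10, 5, 1, 2, 3, 13, 8, 14, 7, 9, 4, 6, 12, 11, 0] = (0 10 4 3 2 1 5 13 11 6 8 7 14)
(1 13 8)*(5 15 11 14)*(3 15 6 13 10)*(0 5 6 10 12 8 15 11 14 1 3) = (0 5 10)(1 12 8 3 11)(6 13 15 14) = [5, 12, 2, 11, 4, 10, 13, 7, 3, 9, 0, 1, 8, 15, 6, 14]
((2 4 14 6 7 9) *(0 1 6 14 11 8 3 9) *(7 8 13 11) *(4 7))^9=(14)(0 1 6 8 3 9 2 7)(11 13)=[1, 6, 7, 9, 4, 5, 8, 0, 3, 2, 10, 13, 12, 11, 14]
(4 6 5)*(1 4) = (1 4 6 5) = [0, 4, 2, 3, 6, 1, 5]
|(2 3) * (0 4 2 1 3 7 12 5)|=6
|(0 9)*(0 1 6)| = |(0 9 1 6)| = 4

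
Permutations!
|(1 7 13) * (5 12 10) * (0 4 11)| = 3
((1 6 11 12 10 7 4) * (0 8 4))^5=(0 11 8 12 4 10 1 7 6)=[11, 7, 2, 3, 10, 5, 0, 6, 12, 9, 1, 8, 4]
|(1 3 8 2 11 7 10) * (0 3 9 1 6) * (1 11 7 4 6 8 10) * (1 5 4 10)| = 12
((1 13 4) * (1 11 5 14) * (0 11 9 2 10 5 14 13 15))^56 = (0 11 14 1 15)(2 5 4)(9 10 13) = [11, 15, 5, 3, 2, 4, 6, 7, 8, 10, 13, 14, 12, 9, 1, 0]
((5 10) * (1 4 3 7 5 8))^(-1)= (1 8 10 5 7 3 4)= [0, 8, 2, 4, 1, 7, 6, 3, 10, 9, 5]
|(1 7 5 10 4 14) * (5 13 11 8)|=9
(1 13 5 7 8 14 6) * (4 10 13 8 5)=(1 8 14 6)(4 10 13)(5 7)=[0, 8, 2, 3, 10, 7, 1, 5, 14, 9, 13, 11, 12, 4, 6]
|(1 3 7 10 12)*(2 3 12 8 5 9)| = 14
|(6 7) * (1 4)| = |(1 4)(6 7)| = 2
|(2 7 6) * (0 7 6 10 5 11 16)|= 6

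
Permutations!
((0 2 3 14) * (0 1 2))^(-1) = (1 14 3 2) = [0, 14, 1, 2, 4, 5, 6, 7, 8, 9, 10, 11, 12, 13, 3]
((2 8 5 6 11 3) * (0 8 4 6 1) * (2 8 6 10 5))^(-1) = [1, 5, 8, 11, 2, 10, 0, 7, 3, 9, 4, 6] = (0 1 5 10 4 2 8 3 11 6)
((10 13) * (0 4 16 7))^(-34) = (0 16)(4 7) = [16, 1, 2, 3, 7, 5, 6, 4, 8, 9, 10, 11, 12, 13, 14, 15, 0]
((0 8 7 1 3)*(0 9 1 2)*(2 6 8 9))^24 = [2, 9, 3, 1, 4, 5, 6, 7, 8, 0] = (0 2 3 1 9)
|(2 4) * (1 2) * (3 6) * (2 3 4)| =|(1 3 6 4)| =4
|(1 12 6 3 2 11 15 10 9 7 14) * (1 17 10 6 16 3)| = |(1 12 16 3 2 11 15 6)(7 14 17 10 9)| = 40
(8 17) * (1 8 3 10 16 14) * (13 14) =(1 8 17 3 10 16 13 14) =[0, 8, 2, 10, 4, 5, 6, 7, 17, 9, 16, 11, 12, 14, 1, 15, 13, 3]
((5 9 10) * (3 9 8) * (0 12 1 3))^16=(12)=[0, 1, 2, 3, 4, 5, 6, 7, 8, 9, 10, 11, 12]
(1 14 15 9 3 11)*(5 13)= (1 14 15 9 3 11)(5 13)= [0, 14, 2, 11, 4, 13, 6, 7, 8, 3, 10, 1, 12, 5, 15, 9]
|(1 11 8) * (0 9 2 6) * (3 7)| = |(0 9 2 6)(1 11 8)(3 7)| = 12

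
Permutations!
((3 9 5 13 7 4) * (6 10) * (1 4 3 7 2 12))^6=[0, 13, 9, 1, 2, 7, 6, 12, 8, 4, 10, 11, 5, 3]=(1 13 3)(2 9 4)(5 7 12)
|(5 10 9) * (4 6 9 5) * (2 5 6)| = 6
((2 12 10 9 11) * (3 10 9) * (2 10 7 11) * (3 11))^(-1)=(2 9 12)(3 7)(10 11)=[0, 1, 9, 7, 4, 5, 6, 3, 8, 12, 11, 10, 2]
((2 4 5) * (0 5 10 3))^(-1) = (0 3 10 4 2 5) = [3, 1, 5, 10, 2, 0, 6, 7, 8, 9, 4]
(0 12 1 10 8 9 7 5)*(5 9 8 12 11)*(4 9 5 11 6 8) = (0 6 8 4 9 7 5)(1 10 12) = [6, 10, 2, 3, 9, 0, 8, 5, 4, 7, 12, 11, 1]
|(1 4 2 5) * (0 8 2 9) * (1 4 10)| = |(0 8 2 5 4 9)(1 10)| = 6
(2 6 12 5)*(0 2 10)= [2, 1, 6, 3, 4, 10, 12, 7, 8, 9, 0, 11, 5]= (0 2 6 12 5 10)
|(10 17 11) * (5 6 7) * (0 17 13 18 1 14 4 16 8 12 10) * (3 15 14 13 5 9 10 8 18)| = |(0 17 11)(1 13 3 15 14 4 16 18)(5 6 7 9 10)(8 12)| = 120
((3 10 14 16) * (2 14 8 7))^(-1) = (2 7 8 10 3 16 14) = [0, 1, 7, 16, 4, 5, 6, 8, 10, 9, 3, 11, 12, 13, 2, 15, 14]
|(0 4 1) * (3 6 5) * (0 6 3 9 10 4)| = 6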